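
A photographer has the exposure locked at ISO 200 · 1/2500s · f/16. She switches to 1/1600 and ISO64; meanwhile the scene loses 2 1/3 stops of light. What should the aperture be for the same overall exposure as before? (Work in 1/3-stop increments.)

Scene light: 2 1/3 stops darker.
Shutter speed: 1/2500 → 1/2000 → 1/1600 — 2/3 stop slower (brighter).
ISO: 200 → 160 → 125 → 100 → 80 → 64 — 1 2/3 stops dropped (darker).
Net so far: 3 1/3 stops darker. Aperture: f/16 → f/14 → f/13 → f/11 → f/10 → f/9 → f/8 → f/7.1 → f/6.3 → f/5.6 → f/5.

f/5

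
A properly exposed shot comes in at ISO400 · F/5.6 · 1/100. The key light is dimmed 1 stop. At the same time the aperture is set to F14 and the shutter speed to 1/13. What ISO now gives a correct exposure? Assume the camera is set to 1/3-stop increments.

Scene light: 1 stop darker.
Aperture: f/5.6 → f/6.3 → f/7.1 → f/8 → f/9 → f/10 → f/11 → f/13 → f/14 — 2 2/3 stops narrower (darker).
Shutter speed: 1/100 → 1/80 → 1/60 → 1/50 → 1/40 → 1/30 → 1/25 → 1/20 → 1/15 → 1/13 — 3 stops slower (brighter).
Net so far: 2/3 stop darker. ISO: 400 → 500 → 640.

ISO 640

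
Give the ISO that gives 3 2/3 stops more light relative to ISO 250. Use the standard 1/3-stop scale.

ISO: 250 → 320 → 400 → 500 → 640 → 800 → 1000 → 1250 → 1600 → 2000 → 2500 → 3200 — 3 2/3 stops higher (brighter).

ISO 3200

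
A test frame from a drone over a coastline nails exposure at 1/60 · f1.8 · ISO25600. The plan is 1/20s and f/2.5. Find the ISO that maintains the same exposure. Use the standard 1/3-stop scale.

Shutter speed: 1/60 → 1/50 → 1/40 → 1/30 → 1/25 → 1/20 — 1 2/3 stops slower (brighter).
Aperture: f/1.8 → f/2 → f/2.2 → f/2.5 — 1 stop stopped down (darker).
Net change so far: 2/3 stop brighter. Offset with the ISO: 25600 → 20000 → 16000.

ISO 16000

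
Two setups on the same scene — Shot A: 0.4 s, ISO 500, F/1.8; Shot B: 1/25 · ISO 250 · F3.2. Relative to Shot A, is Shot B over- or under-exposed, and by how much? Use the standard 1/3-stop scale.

Aperture: f/1.8 → f/2 → f/2.2 → f/2.5 → f/2.8 → f/3.2 — 1 2/3 stops stopped down (darker).
Shutter speed: 0.4 → 0.3 → 1/4 → 1/5 → 1/6 → 1/8 → 1/10 → 1/13 → 1/15 → 1/20 → 1/25 — 3 1/3 stops faster (darker).
ISO: 500 → 400 → 320 → 250 — 1 stop dropped (darker).
Net: −1 2/3 −3 1/3 −1 = −6 stops.

6 stops darker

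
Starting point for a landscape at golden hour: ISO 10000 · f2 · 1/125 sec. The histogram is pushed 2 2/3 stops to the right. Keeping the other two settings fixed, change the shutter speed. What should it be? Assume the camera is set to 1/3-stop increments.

1/800s

Overexposed by 2 2/3 stops → need 2 2/3 stops darker.
Shutter speed: 1/125 → 1/160 → 1/200 → 1/250 → 1/320 → 1/400 → 1/500 → 1/640 → 1/800.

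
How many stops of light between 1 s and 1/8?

3 stops

1 → 1/2 → 1/4 → 1/8 — count the steps: 3 stops.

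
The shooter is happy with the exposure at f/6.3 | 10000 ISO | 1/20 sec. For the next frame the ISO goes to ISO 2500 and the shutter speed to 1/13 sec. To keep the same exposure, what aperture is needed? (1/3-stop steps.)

ISO: 10000 → 8000 → 6400 → 5000 → 4000 → 3200 → 2500 — 2 stops dropped (darker).
Shutter speed: 1/20 → 1/15 → 1/13 — 2/3 stop slower (brighter).
Net change so far: 1 1/3 stops darker. Offset with the aperture: f/6.3 → f/5.6 → f/5 → f/4.5 → f/4.

f/4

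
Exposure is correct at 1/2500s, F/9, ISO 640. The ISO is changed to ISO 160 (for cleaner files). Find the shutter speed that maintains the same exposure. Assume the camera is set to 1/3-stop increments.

ISO: 640 → 500 → 400 → 320 → 250 → 200 → 160 — 2 stops lower (darker).
Need 2 stops brighter from the shutter speed: 1/2500 → 1/2000 → 1/1600 → 1/1250 → 1/1000 → 1/800 → 1/640.

1/640s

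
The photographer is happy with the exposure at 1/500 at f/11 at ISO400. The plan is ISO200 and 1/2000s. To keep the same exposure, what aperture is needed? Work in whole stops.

f/4

ISO: 400 → 200 — 1 stop dropped (darker).
Shutter speed: 1/500 → 1/1000 → 1/2000 — 2 stops shorter (darker).
Net change so far: 3 stops darker. Offset with the aperture: f/11 → f/8 → f/5.6 → f/4.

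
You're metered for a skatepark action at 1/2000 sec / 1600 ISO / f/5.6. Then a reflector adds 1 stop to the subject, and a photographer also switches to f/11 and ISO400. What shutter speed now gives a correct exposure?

Scene light: 1 stop brighter.
Aperture: f/5.6 → f/8 → f/11 — 2 stops stopped down (darker).
ISO: 1600 → 800 → 400 — 2 stops dropped (darker).
Net so far: 3 stops darker. Shutter speed: 1/2000 → 1/1000 → 1/500 → 1/250.

1/250s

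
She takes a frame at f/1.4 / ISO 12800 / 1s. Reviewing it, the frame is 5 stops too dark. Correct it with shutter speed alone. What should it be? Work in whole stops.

30 s

Underexposed by 5 stops → need 5 stops brighter.
Shutter speed: 1 → 2 → 4 → 8 → 15 → 30.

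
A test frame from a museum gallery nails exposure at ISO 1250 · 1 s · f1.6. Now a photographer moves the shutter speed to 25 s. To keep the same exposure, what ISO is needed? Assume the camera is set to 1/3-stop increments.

ISO 50

Shutter speed: 1 → 1.3 → 1.6 → 2 → 2.5 → 3.2 → 4 → 5 → 6 → 8 → 10 → 13 → 15 → 20 → 25 — 4 2/3 stops slower (brighter).
Need 4 2/3 stops darker from the ISO: 1250 → 1000 → 800 → 640 → 500 → 400 → 320 → 250 → 200 → 160 → 125 → 100 → 80 → 64 → 50.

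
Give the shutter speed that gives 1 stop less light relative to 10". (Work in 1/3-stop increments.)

Shutter speed: 10 → 8 → 6 → 5 — 1 stop shorter (darker).

5 s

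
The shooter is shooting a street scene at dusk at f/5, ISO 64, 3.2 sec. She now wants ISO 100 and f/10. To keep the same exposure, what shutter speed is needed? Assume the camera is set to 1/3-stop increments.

ISO: 64 → 80 → 100 — 2/3 stop raised (brighter).
Aperture: f/5 → f/5.6 → f/6.3 → f/7.1 → f/8 → f/9 → f/10 — 2 stops smaller aperture (darker).
Net change so far: 1 1/3 stops darker. Offset with the shutter speed: 3.2 → 4 → 5 → 6 → 8.

8 s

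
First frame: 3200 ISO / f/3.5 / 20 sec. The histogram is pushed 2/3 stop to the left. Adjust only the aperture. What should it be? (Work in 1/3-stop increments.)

Underexposed by 2/3 stop → need 2/3 stop brighter.
Aperture: f/3.5 → f/3.2 → f/2.8.

f/2.8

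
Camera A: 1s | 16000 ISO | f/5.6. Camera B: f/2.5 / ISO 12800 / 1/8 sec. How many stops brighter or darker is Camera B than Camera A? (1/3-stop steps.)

1 stop darker

Aperture: f/5.6 → f/5 → f/4.5 → f/4 → f/3.5 → f/3.2 → f/2.8 → f/2.5 — 2 1/3 stops larger aperture (brighter).
Shutter speed: 1 → 0.8 → 0.6 → 0.5 → 0.4 → 0.3 → 1/4 → 1/5 → 1/6 → 1/8 — 3 stops shorter (darker).
ISO: 16000 → 12800 — 1/3 stop dropped (darker).
Net: +2 1/3 −3 −1/3 = −1 stop.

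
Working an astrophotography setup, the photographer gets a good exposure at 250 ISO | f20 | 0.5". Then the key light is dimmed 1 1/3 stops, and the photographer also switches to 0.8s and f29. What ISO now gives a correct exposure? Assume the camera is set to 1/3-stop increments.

ISO 800

Scene light: 1 1/3 stops darker.
Shutter speed: 0.5 → 0.6 → 0.8 — 2/3 stop longer (brighter).
Aperture: f/20 → f/22 → f/25 → f/29 — 1 stop smaller aperture (darker).
Net so far: 1 2/3 stops darker. ISO: 250 → 320 → 400 → 500 → 640 → 800.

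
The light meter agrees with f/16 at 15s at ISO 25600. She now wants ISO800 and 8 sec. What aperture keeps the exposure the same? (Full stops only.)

ISO: 25600 → 12800 → 6400 → 3200 → 1600 → 800 — 5 stops dropped (darker).
Shutter speed: 15 → 8 — 1 stop faster (darker).
Net change so far: 6 stops darker. Offset with the aperture: f/16 → f/11 → f/8 → f/5.6 → f/4 → f/2.8 → f/2.

f/2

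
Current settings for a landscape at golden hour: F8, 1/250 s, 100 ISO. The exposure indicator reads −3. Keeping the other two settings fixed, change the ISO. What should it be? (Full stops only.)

Underexposed by 3 stops → need 3 stops brighter.
ISO: 100 → 200 → 400 → 800.

ISO 800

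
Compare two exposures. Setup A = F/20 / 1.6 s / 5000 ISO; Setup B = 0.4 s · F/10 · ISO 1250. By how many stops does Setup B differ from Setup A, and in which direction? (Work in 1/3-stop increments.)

2 stops darker

Aperture: f/20 → f/18 → f/16 → f/14 → f/13 → f/11 → f/10 — 2 stops larger aperture (brighter).
Shutter speed: 1.6 → 1.3 → 1 → 0.8 → 0.6 → 0.5 → 0.4 — 2 stops faster (darker).
ISO: 5000 → 4000 → 3200 → 2500 → 2000 → 1600 → 1250 — 2 stops lower (darker).
Net: +2 −2 −2 = −2 stops.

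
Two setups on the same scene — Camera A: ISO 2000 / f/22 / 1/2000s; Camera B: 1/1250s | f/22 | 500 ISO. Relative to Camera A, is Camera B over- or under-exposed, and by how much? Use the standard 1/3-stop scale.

1 1/3 stops darker

Aperture: unchanged.
Shutter speed: 1/2000 → 1/1600 → 1/1250 — 2/3 stop slower (brighter).
ISO: 2000 → 1600 → 1250 → 1000 → 800 → 640 → 500 — 2 stops dropped (darker).
Net: +2/3 −2 = −1 1/3 stops.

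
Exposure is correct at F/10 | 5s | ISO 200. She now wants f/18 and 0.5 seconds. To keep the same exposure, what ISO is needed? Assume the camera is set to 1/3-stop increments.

ISO 6400

Aperture: f/10 → f/11 → f/13 → f/14 → f/16 → f/18 — 1 2/3 stops stopped down (darker).
Shutter speed: 5 → 4 → 3.2 → 2.5 → 2 → 1.6 → 1.3 → 1 → 0.8 → 0.6 → 0.5 — 3 1/3 stops faster (darker).
Net change so far: 5 stops darker. Offset with the ISO: 200 → 250 → 320 → 400 → 500 → 640 → 800 → 1000 → 1250 → 1600 → 2000 → 2500 → 3200 → 4000 → 5000 → 6400.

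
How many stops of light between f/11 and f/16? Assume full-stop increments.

f/11 → f/16 — count the steps: 1 stop.

1 stop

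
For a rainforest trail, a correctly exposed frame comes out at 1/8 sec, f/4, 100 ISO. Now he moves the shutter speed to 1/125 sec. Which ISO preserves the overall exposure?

Shutter speed: 1/8 → 1/15 → 1/30 → 1/60 → 1/125 — 4 stops shorter (darker).
Need 4 stops brighter from the ISO: 100 → 200 → 400 → 800 → 1600.

ISO 1600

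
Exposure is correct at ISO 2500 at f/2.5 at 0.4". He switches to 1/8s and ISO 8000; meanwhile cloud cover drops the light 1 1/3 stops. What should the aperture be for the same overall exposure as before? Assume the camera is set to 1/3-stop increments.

Scene light: 1 1/3 stops darker.
Shutter speed: 0.4 → 0.3 → 1/4 → 1/5 → 1/6 → 1/8 — 1 2/3 stops faster (darker).
ISO: 2500 → 3200 → 4000 → 5000 → 6400 → 8000 — 1 2/3 stops higher (brighter).
Net so far: 1 1/3 stops darker. Aperture: f/2.5 → f/2.2 → f/2 → f/1.8 → f/1.6.

f/1.6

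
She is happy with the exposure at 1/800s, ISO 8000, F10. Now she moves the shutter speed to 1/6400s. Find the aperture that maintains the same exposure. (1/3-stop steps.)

Shutter speed: 1/800 → 1/1000 → 1/1250 → 1/1600 → 1/2000 → 1/2500 → 1/3200 → 1/4000 → 1/5000 → 1/6400 — 3 stops faster (darker).
Need 3 stops brighter from the aperture: f/10 → f/9 → f/8 → f/7.1 → f/6.3 → f/5.6 → f/5 → f/4.5 → f/4 → f/3.5.

f/3.5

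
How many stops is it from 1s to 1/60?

6 stops

1 → 1/2 → 1/4 → 1/8 → 1/15 → 1/30 → 1/60 — count the steps: 6 stops.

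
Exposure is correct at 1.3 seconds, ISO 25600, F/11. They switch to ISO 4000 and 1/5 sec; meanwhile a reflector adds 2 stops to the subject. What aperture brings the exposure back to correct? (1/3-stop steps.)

Scene light: 2 stops brighter.
ISO: 25600 → 20000 → 16000 → 12800 → 10000 → 8000 → 6400 → 5000 → 4000 — 2 2/3 stops lower (darker).
Shutter speed: 1.3 → 1 → 0.8 → 0.6 → 0.5 → 0.4 → 0.3 → 1/4 → 1/5 — 2 2/3 stops faster (darker).
Net so far: 3 1/3 stops darker. Aperture: f/11 → f/10 → f/9 → f/8 → f/7.1 → f/6.3 → f/5.6 → f/5 → f/4.5 → f/4 → f/3.5.

f/3.5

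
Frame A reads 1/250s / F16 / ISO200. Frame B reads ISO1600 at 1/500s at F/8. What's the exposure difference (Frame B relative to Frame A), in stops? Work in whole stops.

4 stops brighter

Aperture: f/16 → f/11 → f/8 — 2 stops wider (brighter).
Shutter speed: 1/250 → 1/500 — 1 stop faster (darker).
ISO: 200 → 400 → 800 → 1600 — 3 stops raised (brighter).
Net: +2 −1 +3 = +4 stops.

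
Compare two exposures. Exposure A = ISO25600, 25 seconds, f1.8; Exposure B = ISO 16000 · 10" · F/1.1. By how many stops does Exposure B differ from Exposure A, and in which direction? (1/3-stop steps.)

2/3 stop darker

Aperture: f/1.8 → f/1.6 → f/1.4 → f/1.2 → f/1.1 — 1 1/3 stops opened up (brighter).
Shutter speed: 25 → 20 → 15 → 13 → 10 — 1 1/3 stops shorter (darker).
ISO: 25600 → 20000 → 16000 — 2/3 stop lower (darker).
Net: +1 1/3 −1 1/3 −2/3 = −2/3 stops.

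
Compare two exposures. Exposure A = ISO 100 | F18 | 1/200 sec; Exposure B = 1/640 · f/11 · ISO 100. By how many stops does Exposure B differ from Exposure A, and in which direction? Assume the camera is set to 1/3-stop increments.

1/3 stop darker

Aperture: f/18 → f/16 → f/14 → f/13 → f/11 — 1 1/3 stops larger aperture (brighter).
Shutter speed: 1/200 → 1/250 → 1/320 → 1/400 → 1/500 → 1/640 — 1 2/3 stops shorter (darker).
ISO: unchanged.
Net: +1 1/3 −1 2/3 = −1/3 stops.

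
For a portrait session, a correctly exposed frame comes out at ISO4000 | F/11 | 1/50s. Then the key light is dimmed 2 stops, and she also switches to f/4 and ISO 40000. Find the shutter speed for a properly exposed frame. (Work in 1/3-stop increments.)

Scene light: 2 stops darker.
Aperture: f/11 → f/10 → f/9 → f/8 → f/7.1 → f/6.3 → f/5.6 → f/5 → f/4.5 → f/4 — 3 stops larger aperture (brighter).
ISO: 4000 → 5000 → 6400 → 8000 → 10000 → 12800 → 16000 → 20000 → 25600 → 32000 → 40000 — 3 1/3 stops higher (brighter).
Net so far: 4 1/3 stops brighter. Shutter speed: 1/50 → 1/60 → 1/80 → 1/100 → 1/125 → 1/160 → 1/200 → 1/250 → 1/320 → 1/400 → 1/500 → 1/640 → 1/800 → 1/1000.

1/1000s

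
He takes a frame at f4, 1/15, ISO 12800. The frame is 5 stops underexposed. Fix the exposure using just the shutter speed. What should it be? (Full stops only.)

2 s

Underexposed by 5 stops → need 5 stops brighter.
Shutter speed: 1/15 → 1/8 → 1/4 → 1/2 → 1 → 2.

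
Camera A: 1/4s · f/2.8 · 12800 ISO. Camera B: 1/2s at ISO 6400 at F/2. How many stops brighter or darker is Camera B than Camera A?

1 stop brighter

Aperture: f/2.8 → f/2 — 1 stop opened up (brighter).
Shutter speed: 1/4 → 1/2 — 1 stop longer (brighter).
ISO: 12800 → 6400 — 1 stop lower (darker).
Net: +1 +1 −1 = +1 stop.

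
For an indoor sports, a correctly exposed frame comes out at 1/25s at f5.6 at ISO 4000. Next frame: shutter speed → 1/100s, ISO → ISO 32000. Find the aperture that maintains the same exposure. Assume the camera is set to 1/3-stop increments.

Shutter speed: 1/25 → 1/30 → 1/40 → 1/50 → 1/60 → 1/80 → 1/100 — 2 stops shorter (darker).
ISO: 4000 → 5000 → 6400 → 8000 → 10000 → 12800 → 16000 → 20000 → 25600 → 32000 — 3 stops higher (brighter).
Net change so far: 1 stop brighter. Offset with the aperture: f/5.6 → f/6.3 → f/7.1 → f/8.

f/8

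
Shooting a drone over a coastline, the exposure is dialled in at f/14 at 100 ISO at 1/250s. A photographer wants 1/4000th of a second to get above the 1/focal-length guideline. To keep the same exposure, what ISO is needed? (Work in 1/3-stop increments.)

ISO 1600

Shutter speed: 1/250 → 1/320 → 1/400 → 1/500 → 1/640 → 1/800 → 1/1000 → 1/1250 → 1/1600 → 1/2000 → 1/2500 → 1/3200 → 1/4000 — 4 stops faster (darker).
Need 4 stops brighter from the ISO: 100 → 125 → 160 → 200 → 250 → 320 → 400 → 500 → 640 → 800 → 1000 → 1250 → 1600.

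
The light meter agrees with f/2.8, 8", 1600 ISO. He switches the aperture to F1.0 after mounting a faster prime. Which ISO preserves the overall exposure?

Aperture: f/2.8 → f/2 → f/1.4 → f/1.0 — 3 stops opened up (brighter).
Need 3 stops darker from the ISO: 1600 → 800 → 400 → 200.

ISO 200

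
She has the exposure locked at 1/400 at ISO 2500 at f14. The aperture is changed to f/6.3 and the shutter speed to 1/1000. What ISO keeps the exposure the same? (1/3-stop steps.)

ISO 1250

Aperture: f/14 → f/13 → f/11 → f/10 → f/9 → f/8 → f/7.1 → f/6.3 — 2 1/3 stops opened up (brighter).
Shutter speed: 1/400 → 1/500 → 1/640 → 1/800 → 1/1000 — 1 1/3 stops faster (darker).
Net change so far: 1 stop brighter. Offset with the ISO: 2500 → 2000 → 1600 → 1250.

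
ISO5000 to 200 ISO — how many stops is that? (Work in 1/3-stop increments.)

5000 → 4000 → 3200 → 2500 → 2000 → 1600 → 1250 → 1000 → 800 → 640 → 500 → 400 → 320 → 250 → 200 — count the steps: 14 third-stops = 4 2/3 stops.

4 2/3 stops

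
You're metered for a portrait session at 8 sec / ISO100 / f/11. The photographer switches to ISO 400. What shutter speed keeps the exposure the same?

ISO: 100 → 200 → 400 — 2 stops raised (brighter).
Need 2 stops darker from the shutter speed: 8 → 4 → 2.

2 s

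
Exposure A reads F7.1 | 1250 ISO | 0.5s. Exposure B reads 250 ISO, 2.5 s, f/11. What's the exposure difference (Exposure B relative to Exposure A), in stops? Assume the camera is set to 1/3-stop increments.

1 1/3 stops darker

Aperture: f/7.1 → f/8 → f/9 → f/10 → f/11 — 1 1/3 stops stopped down (darker).
Shutter speed: 0.5 → 0.6 → 0.8 → 1 → 1.3 → 1.6 → 2 → 2.5 — 2 1/3 stops longer (brighter).
ISO: 1250 → 1000 → 800 → 640 → 500 → 400 → 320 → 250 — 2 1/3 stops lower (darker).
Net: −1 1/3 +2 1/3 −2 1/3 = −1 1/3 stops.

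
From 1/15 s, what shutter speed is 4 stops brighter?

1 s

Shutter speed: 1/15 → 1/8 → 1/4 → 1/2 → 1 — 4 stops longer (brighter).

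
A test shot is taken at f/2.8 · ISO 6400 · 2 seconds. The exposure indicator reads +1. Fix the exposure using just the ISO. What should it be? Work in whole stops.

Overexposed by 1 stop → need 1 stop darker.
ISO: 6400 → 3200.

ISO 3200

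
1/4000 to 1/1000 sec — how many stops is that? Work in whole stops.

2 stops

1/4000 → 1/2000 → 1/1000 — count the steps: 2 stops.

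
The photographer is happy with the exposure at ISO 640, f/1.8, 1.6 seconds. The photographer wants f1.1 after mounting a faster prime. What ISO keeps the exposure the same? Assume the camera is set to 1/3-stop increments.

Aperture: f/1.8 → f/1.6 → f/1.4 → f/1.2 → f/1.1 — 1 1/3 stops larger aperture (brighter).
Need 1 1/3 stops darker from the ISO: 640 → 500 → 400 → 320 → 250.

ISO 250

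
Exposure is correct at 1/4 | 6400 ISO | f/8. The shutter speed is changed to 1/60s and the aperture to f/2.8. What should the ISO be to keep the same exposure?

Shutter speed: 1/4 → 1/8 → 1/15 → 1/30 → 1/60 — 4 stops faster (darker).
Aperture: f/8 → f/5.6 → f/4 → f/2.8 — 3 stops wider (brighter).
Net change so far: 1 stop darker. Offset with the ISO: 6400 → 12800.

ISO 12800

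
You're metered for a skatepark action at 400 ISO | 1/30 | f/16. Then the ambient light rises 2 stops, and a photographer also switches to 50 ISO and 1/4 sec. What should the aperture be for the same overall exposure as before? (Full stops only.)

Scene light: 2 stops brighter.
ISO: 400 → 200 → 100 → 50 — 3 stops lower (darker).
Shutter speed: 1/30 → 1/15 → 1/8 → 1/4 — 3 stops slower (brighter).
Net so far: 2 stops brighter. Aperture: f/16 → f/22 → f/32.

f/32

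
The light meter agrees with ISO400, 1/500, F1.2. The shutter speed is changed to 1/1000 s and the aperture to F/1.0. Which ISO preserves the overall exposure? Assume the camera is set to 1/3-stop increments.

ISO 500

Shutter speed: 1/500 → 1/640 → 1/800 → 1/1000 — 1 stop faster (darker).
Aperture: f/1.2 → f/1.1 → f/1.0 — 2/3 stop opened up (brighter).
Net change so far: 1/3 stop darker. Offset with the ISO: 400 → 500.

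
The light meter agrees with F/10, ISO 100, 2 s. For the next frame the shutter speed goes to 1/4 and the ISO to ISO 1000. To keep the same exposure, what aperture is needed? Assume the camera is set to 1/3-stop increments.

Shutter speed: 2 → 1.6 → 1.3 → 1 → 0.8 → 0.6 → 0.5 → 0.4 → 0.3 → 1/4 — 3 stops faster (darker).
ISO: 100 → 125 → 160 → 200 → 250 → 320 → 400 → 500 → 640 → 800 → 1000 — 3 1/3 stops higher (brighter).
Net change so far: 1/3 stop brighter. Offset with the aperture: f/10 → f/11.

f/11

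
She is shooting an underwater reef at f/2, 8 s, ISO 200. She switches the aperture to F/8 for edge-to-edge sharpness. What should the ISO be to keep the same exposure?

Aperture: f/2 → f/2.8 → f/4 → f/5.6 → f/8 — 4 stops stopped down (darker).
Need 4 stops brighter from the ISO: 200 → 400 → 800 → 1600 → 3200.

ISO 3200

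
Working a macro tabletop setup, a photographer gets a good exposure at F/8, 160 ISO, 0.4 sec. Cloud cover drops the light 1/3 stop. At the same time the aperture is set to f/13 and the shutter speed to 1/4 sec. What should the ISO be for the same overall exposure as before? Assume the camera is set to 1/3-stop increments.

Scene light: 1/3 stop darker.
Aperture: f/8 → f/9 → f/10 → f/11 → f/13 — 1 1/3 stops narrower (darker).
Shutter speed: 0.4 → 0.3 → 1/4 — 2/3 stop faster (darker).
Net so far: 2 1/3 stops darker. ISO: 160 → 200 → 250 → 320 → 400 → 500 → 640 → 800.

ISO 800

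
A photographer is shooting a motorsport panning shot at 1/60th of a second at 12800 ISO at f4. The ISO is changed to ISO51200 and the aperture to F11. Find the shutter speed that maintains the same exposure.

1/30s

ISO: 12800 → 25600 → 51200 — 2 stops higher (brighter).
Aperture: f/4 → f/5.6 → f/8 → f/11 — 3 stops narrower (darker).
Net change so far: 1 stop darker. Offset with the shutter speed: 1/60 → 1/30.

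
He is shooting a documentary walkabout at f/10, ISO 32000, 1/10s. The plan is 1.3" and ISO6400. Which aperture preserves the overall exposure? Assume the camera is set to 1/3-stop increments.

Shutter speed: 1/10 → 1/8 → 1/6 → 1/5 → 1/4 → 0.3 → 0.4 → 0.5 → 0.6 → 0.8 → 1 → 1.3 — 3 2/3 stops slower (brighter).
ISO: 32000 → 25600 → 20000 → 16000 → 12800 → 10000 → 8000 → 6400 — 2 1/3 stops dropped (darker).
Net change so far: 1 1/3 stops brighter. Offset with the aperture: f/10 → f/11 → f/13 → f/14 → f/16.

f/16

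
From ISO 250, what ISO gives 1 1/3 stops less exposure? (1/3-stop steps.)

ISO: 250 → 200 → 160 → 125 → 100 — 1 1/3 stops lower (darker).

ISO 100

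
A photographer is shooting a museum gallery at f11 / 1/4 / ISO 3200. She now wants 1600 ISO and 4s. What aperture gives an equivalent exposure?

f/32

ISO: 3200 → 1600 — 1 stop lower (darker).
Shutter speed: 1/4 → 1/2 → 1 → 2 → 4 — 4 stops longer (brighter).
Net change so far: 3 stops brighter. Offset with the aperture: f/11 → f/16 → f/22 → f/32.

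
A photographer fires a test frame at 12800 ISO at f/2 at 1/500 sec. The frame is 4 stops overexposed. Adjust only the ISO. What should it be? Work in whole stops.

ISO 800

Overexposed by 4 stops → need 4 stops darker.
ISO: 12800 → 6400 → 3200 → 1600 → 800.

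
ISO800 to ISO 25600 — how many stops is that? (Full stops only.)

5 stops

800 → 1600 → 3200 → 6400 → 12800 → 25600 — count the steps: 5 stops.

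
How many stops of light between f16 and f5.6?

f/16 → f/11 → f/8 → f/5.6 — count the steps: 3 stops.

3 stops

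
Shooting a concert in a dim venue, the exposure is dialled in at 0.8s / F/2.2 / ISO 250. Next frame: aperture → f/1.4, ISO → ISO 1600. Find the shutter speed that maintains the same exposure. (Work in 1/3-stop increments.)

Aperture: f/2.2 → f/2 → f/1.8 → f/1.6 → f/1.4 — 1 1/3 stops larger aperture (brighter).
ISO: 250 → 320 → 400 → 500 → 640 → 800 → 1000 → 1250 → 1600 — 2 2/3 stops higher (brighter).
Net change so far: 4 stops brighter. Offset with the shutter speed: 0.8 → 0.6 → 0.5 → 0.4 → 0.3 → 1/4 → 1/5 → 1/6 → 1/8 → 1/10 → 1/13 → 1/15 → 1/20.

1/20s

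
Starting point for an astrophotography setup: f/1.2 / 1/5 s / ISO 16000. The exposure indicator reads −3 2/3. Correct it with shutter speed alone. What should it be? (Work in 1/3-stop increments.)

Underexposed by 3 2/3 stops → need 3 2/3 stops brighter.
Shutter speed: 1/5 → 1/4 → 0.3 → 0.4 → 0.5 → 0.6 → 0.8 → 1 → 1.3 → 1.6 → 2 → 2.5.

2.5 s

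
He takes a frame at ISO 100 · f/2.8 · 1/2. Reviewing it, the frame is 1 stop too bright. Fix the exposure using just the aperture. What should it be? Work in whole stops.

Overexposed by 1 stop → need 1 stop darker.
Aperture: f/2.8 → f/4.

f/4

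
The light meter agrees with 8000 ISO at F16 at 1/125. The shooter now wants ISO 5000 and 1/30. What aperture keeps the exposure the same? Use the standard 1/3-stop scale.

ISO: 8000 → 6400 → 5000 — 2/3 stop dropped (darker).
Shutter speed: 1/125 → 1/100 → 1/80 → 1/60 → 1/50 → 1/40 → 1/30 — 2 stops slower (brighter).
Net change so far: 1 1/3 stops brighter. Offset with the aperture: f/16 → f/18 → f/20 → f/22 → f/25.

f/25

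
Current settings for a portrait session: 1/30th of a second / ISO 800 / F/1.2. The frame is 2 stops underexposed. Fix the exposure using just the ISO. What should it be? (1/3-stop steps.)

ISO 3200

Underexposed by 2 stops → need 2 stops brighter.
ISO: 800 → 1000 → 1250 → 1600 → 2000 → 2500 → 3200.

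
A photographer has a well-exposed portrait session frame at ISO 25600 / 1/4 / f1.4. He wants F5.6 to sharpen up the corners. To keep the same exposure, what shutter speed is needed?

Aperture: f/1.4 → f/2 → f/2.8 → f/4 → f/5.6 — 4 stops smaller aperture (darker).
Need 4 stops brighter from the shutter speed: 1/4 → 1/2 → 1 → 2 → 4.

4 s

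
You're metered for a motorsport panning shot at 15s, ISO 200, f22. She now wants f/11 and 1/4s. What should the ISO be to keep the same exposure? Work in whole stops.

Aperture: f/22 → f/16 → f/11 — 2 stops larger aperture (brighter).
Shutter speed: 15 → 8 → 4 → 2 → 1 → 1/2 → 1/4 — 6 stops faster (darker).
Net change so far: 4 stops darker. Offset with the ISO: 200 → 400 → 800 → 1600 → 3200.

ISO 3200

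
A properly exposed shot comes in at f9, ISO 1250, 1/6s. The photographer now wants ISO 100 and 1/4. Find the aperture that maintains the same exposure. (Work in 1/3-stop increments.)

f/3.2

ISO: 1250 → 1000 → 800 → 640 → 500 → 400 → 320 → 250 → 200 → 160 → 125 → 100 — 3 2/3 stops dropped (darker).
Shutter speed: 1/6 → 1/5 → 1/4 — 2/3 stop longer (brighter).
Net change so far: 3 stops darker. Offset with the aperture: f/9 → f/8 → f/7.1 → f/6.3 → f/5.6 → f/5 → f/4.5 → f/4 → f/3.5 → f/3.2.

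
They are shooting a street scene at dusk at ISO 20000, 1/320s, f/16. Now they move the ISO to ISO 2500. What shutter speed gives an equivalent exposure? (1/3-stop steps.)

ISO: 20000 → 16000 → 12800 → 10000 → 8000 → 6400 → 5000 → 4000 → 3200 → 2500 — 3 stops dropped (darker).
Need 3 stops brighter from the shutter speed: 1/320 → 1/250 → 1/200 → 1/160 → 1/125 → 1/100 → 1/80 → 1/60 → 1/50 → 1/40.

1/40s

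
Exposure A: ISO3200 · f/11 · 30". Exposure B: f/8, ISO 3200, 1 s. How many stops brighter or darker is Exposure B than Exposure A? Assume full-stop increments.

Aperture: f/11 → f/8 — 1 stop larger aperture (brighter).
Shutter speed: 30 → 15 → 8 → 4 → 2 → 1 — 5 stops faster (darker).
ISO: unchanged.
Net: +1 −5 = −4 stops.

4 stops darker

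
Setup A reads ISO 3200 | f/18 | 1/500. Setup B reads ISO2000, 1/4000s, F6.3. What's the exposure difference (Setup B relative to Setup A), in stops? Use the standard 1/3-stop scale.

Aperture: f/18 → f/16 → f/14 → f/13 → f/11 → f/10 → f/9 → f/8 → f/7.1 → f/6.3 — 3 stops opened up (brighter).
Shutter speed: 1/500 → 1/640 → 1/800 → 1/1000 → 1/1250 → 1/1600 → 1/2000 → 1/2500 → 1/3200 → 1/4000 — 3 stops faster (darker).
ISO: 3200 → 2500 → 2000 — 2/3 stop dropped (darker).
Net: +3 −3 −2/3 = −2/3 stops.

2/3 stop darker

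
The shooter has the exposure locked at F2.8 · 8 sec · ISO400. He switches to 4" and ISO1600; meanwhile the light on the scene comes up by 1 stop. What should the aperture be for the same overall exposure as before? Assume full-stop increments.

f/5.6

Scene light: 1 stop brighter.
Shutter speed: 8 → 4 — 1 stop faster (darker).
ISO: 400 → 800 → 1600 — 2 stops raised (brighter).
Net so far: 2 stops brighter. Aperture: f/2.8 → f/4 → f/5.6.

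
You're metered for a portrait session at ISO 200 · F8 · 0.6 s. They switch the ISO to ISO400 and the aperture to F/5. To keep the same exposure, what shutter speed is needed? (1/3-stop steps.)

ISO: 200 → 250 → 320 → 400 — 1 stop higher (brighter).
Aperture: f/8 → f/7.1 → f/6.3 → f/5.6 → f/5 — 1 1/3 stops wider (brighter).
Net change so far: 2 1/3 stops brighter. Offset with the shutter speed: 0.6 → 0.5 → 0.4 → 0.3 → 1/4 → 1/5 → 1/6 → 1/8.

1/8s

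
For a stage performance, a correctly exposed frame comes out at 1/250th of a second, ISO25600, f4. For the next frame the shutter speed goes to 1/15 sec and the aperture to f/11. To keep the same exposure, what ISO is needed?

Shutter speed: 1/250 → 1/125 → 1/60 → 1/30 → 1/15 — 4 stops slower (brighter).
Aperture: f/4 → f/5.6 → f/8 → f/11 — 3 stops smaller aperture (darker).
Net change so far: 1 stop brighter. Offset with the ISO: 25600 → 12800.

ISO 12800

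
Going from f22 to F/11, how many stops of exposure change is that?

f/22 → f/16 → f/11 — count the steps: 2 stops.

2 stops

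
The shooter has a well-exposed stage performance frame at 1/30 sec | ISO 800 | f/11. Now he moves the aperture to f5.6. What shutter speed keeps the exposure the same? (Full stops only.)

1/125s

Aperture: f/11 → f/8 → f/5.6 — 2 stops opened up (brighter).
Need 2 stops darker from the shutter speed: 1/30 → 1/60 → 1/125.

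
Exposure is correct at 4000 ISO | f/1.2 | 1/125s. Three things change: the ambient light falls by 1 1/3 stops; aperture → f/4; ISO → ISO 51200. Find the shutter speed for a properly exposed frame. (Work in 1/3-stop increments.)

1/60s

Scene light: 1 1/3 stops darker.
Aperture: f/1.2 → f/1.4 → f/1.6 → f/1.8 → f/2 → f/2.2 → f/2.5 → f/2.8 → f/3.2 → f/3.5 → f/4 — 3 1/3 stops stopped down (darker).
ISO: 4000 → 5000 → 6400 → 8000 → 10000 → 12800 → 16000 → 20000 → 25600 → 32000 → 40000 → 51200 — 3 2/3 stops higher (brighter).
Net so far: 1 stop darker. Shutter speed: 1/125 → 1/100 → 1/80 → 1/60.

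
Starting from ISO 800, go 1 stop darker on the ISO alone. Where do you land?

ISO: 800 → 400 — 1 stop dropped (darker).

ISO 400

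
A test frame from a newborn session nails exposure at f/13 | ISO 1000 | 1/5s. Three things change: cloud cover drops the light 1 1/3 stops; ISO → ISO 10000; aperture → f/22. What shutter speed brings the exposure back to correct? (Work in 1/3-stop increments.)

1/6s

Scene light: 1 1/3 stops darker.
ISO: 1000 → 1250 → 1600 → 2000 → 2500 → 3200 → 4000 → 5000 → 6400 → 8000 → 10000 — 3 1/3 stops raised (brighter).
Aperture: f/13 → f/14 → f/16 → f/18 → f/20 → f/22 — 1 2/3 stops smaller aperture (darker).
Net so far: 1/3 stop brighter. Shutter speed: 1/5 → 1/6.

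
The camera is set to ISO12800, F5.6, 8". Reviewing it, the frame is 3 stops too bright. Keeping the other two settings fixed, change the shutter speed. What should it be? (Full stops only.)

Overexposed by 3 stops → need 3 stops darker.
Shutter speed: 8 → 4 → 2 → 1.

1 s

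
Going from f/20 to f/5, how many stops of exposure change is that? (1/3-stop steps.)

4 stops

f/20 → f/18 → f/16 → f/14 → f/13 → f/11 → f/10 → f/9 → f/8 → f/7.1 → f/6.3 → f/5.6 → f/5 — count the steps: 12 third-stops = 4 stops.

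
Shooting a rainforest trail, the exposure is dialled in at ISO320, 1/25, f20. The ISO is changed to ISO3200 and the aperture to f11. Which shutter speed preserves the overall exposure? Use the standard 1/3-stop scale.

ISO: 320 → 400 → 500 → 640 → 800 → 1000 → 1250 → 1600 → 2000 → 2500 → 3200 — 3 1/3 stops raised (brighter).
Aperture: f/20 → f/18 → f/16 → f/14 → f/13 → f/11 — 1 2/3 stops wider (brighter).
Net change so far: 5 stops brighter. Offset with the shutter speed: 1/25 → 1/30 → 1/40 → 1/50 → 1/60 → 1/80 → 1/100 → 1/125 → 1/160 → 1/200 → 1/250 → 1/320 → 1/400 → 1/500 → 1/640 → 1/800.

1/800s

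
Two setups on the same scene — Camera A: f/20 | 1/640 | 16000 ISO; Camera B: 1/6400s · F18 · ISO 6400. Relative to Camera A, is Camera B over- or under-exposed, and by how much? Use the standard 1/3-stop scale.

Aperture: f/20 → f/18 — 1/3 stop larger aperture (brighter).
Shutter speed: 1/640 → 1/800 → 1/1000 → 1/1250 → 1/1600 → 1/2000 → 1/2500 → 1/3200 → 1/4000 → 1/5000 → 1/6400 — 3 1/3 stops shorter (darker).
ISO: 16000 → 12800 → 10000 → 8000 → 6400 — 1 1/3 stops dropped (darker).
Net: +1/3 −3 1/3 −1 1/3 = −4 1/3 stops.

4 1/3 stops darker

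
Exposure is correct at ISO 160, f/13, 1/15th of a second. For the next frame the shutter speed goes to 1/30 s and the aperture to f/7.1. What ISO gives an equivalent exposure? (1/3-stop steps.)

ISO 100

Shutter speed: 1/15 → 1/20 → 1/25 → 1/30 — 1 stop faster (darker).
Aperture: f/13 → f/11 → f/10 → f/9 → f/8 → f/7.1 — 1 2/3 stops opened up (brighter).
Net change so far: 2/3 stop brighter. Offset with the ISO: 160 → 125 → 100.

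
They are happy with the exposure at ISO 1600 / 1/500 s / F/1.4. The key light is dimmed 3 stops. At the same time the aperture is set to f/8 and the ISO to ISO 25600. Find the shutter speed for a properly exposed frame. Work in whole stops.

Scene light: 3 stops darker.
Aperture: f/1.4 → f/2 → f/2.8 → f/4 → f/5.6 → f/8 — 5 stops narrower (darker).
ISO: 1600 → 3200 → 6400 → 12800 → 25600 — 4 stops higher (brighter).
Net so far: 4 stops darker. Shutter speed: 1/500 → 1/250 → 1/125 → 1/60 → 1/30.

1/30s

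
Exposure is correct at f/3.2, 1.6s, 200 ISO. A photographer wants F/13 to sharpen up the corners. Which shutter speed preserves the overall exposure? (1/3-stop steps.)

Aperture: f/3.2 → f/3.5 → f/4 → f/4.5 → f/5 → f/5.6 → f/6.3 → f/7.1 → f/8 → f/9 → f/10 → f/11 → f/13 — 4 stops smaller aperture (darker).
Need 4 stops brighter from the shutter speed: 1.6 → 2 → 2.5 → 3.2 → 4 → 5 → 6 → 8 → 10 → 13 → 15 → 20 → 25.

25 s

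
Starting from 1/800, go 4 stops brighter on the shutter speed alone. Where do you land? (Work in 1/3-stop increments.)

1/50s

Shutter speed: 1/800 → 1/640 → 1/500 → 1/400 → 1/320 → 1/250 → 1/200 → 1/160 → 1/125 → 1/100 → 1/80 → 1/60 → 1/50 — 4 stops slower (brighter).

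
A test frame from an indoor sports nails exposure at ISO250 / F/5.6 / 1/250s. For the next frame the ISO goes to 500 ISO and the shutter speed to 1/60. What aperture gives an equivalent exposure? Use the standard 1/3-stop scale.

ISO: 250 → 320 → 400 → 500 — 1 stop higher (brighter).
Shutter speed: 1/250 → 1/200 → 1/160 → 1/125 → 1/100 → 1/80 → 1/60 — 2 stops longer (brighter).
Net change so far: 3 stops brighter. Offset with the aperture: f/5.6 → f/6.3 → f/7.1 → f/8 → f/9 → f/10 → f/11 → f/13 → f/14 → f/16.

f/16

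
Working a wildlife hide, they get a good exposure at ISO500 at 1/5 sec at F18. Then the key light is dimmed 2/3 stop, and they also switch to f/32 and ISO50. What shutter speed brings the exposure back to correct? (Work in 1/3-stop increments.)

Scene light: 2/3 stop darker.
Aperture: f/18 → f/20 → f/22 → f/25 → f/29 → f/32 — 1 2/3 stops stopped down (darker).
ISO: 500 → 400 → 320 → 250 → 200 → 160 → 125 → 100 → 80 → 64 → 50 — 3 1/3 stops dropped (darker).
Net so far: 5 2/3 stops darker. Shutter speed: 1/5 → 1/4 → 0.3 → 0.4 → 0.5 → 0.6 → 0.8 → 1 → 1.3 → 1.6 → 2 → 2.5 → 3.2 → 4 → 5 → 6 → 8 → 10.

10 s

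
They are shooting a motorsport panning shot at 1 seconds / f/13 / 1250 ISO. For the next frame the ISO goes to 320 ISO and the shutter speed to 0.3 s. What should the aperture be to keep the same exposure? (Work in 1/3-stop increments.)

f/3.5

ISO: 1250 → 1000 → 800 → 640 → 500 → 400 → 320 — 2 stops dropped (darker).
Shutter speed: 1 → 0.8 → 0.6 → 0.5 → 0.4 → 0.3 — 1 2/3 stops faster (darker).
Net change so far: 3 2/3 stops darker. Offset with the aperture: f/13 → f/11 → f/10 → f/9 → f/8 → f/7.1 → f/6.3 → f/5.6 → f/5 → f/4.5 → f/4 → f/3.5.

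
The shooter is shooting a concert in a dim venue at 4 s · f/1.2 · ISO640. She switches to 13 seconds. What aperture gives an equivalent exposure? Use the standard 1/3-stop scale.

Shutter speed: 4 → 5 → 6 → 8 → 10 → 13 — 1 2/3 stops longer (brighter).
Need 1 2/3 stops darker from the aperture: f/1.2 → f/1.4 → f/1.6 → f/1.8 → f/2 → f/2.2.

f/2.2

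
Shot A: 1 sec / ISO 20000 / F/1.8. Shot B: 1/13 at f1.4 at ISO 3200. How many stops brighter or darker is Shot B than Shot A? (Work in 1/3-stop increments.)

5 2/3 stops darker

Aperture: f/1.8 → f/1.6 → f/1.4 — 2/3 stop wider (brighter).
Shutter speed: 1 → 0.8 → 0.6 → 0.5 → 0.4 → 0.3 → 1/4 → 1/5 → 1/6 → 1/8 → 1/10 → 1/13 — 3 2/3 stops shorter (darker).
ISO: 20000 → 16000 → 12800 → 10000 → 8000 → 6400 → 5000 → 4000 → 3200 — 2 2/3 stops lower (darker).
Net: +2/3 −3 2/3 −2 2/3 = −5 2/3 stops.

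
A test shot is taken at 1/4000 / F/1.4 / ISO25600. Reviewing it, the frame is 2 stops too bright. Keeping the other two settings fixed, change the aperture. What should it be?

Overexposed by 2 stops → need 2 stops darker.
Aperture: f/1.4 → f/2 → f/2.8.

f/2.8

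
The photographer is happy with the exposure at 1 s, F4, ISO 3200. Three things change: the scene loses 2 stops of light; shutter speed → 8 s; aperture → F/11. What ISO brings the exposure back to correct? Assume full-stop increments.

ISO 12800

Scene light: 2 stops darker.
Shutter speed: 1 → 2 → 4 → 8 — 3 stops longer (brighter).
Aperture: f/4 → f/5.6 → f/8 → f/11 — 3 stops smaller aperture (darker).
Net so far: 2 stops darker. ISO: 3200 → 6400 → 12800.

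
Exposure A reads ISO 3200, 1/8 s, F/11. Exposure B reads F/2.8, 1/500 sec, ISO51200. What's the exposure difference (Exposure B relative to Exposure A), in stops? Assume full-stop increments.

2 stops brighter

Aperture: f/11 → f/8 → f/5.6 → f/4 → f/2.8 — 4 stops larger aperture (brighter).
Shutter speed: 1/8 → 1/15 → 1/30 → 1/60 → 1/125 → 1/250 → 1/500 — 6 stops shorter (darker).
ISO: 3200 → 6400 → 12800 → 25600 → 51200 — 4 stops higher (brighter).
Net: +4 −6 +4 = +2 stops.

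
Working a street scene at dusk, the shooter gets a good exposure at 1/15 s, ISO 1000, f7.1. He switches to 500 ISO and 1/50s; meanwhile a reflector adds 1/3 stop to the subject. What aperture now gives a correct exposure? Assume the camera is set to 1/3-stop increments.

Scene light: 1/3 stop brighter.
ISO: 1000 → 800 → 640 → 500 — 1 stop lower (darker).
Shutter speed: 1/15 → 1/20 → 1/25 → 1/30 → 1/40 → 1/50 — 1 2/3 stops shorter (darker).
Net so far: 2 1/3 stops darker. Aperture: f/7.1 → f/6.3 → f/5.6 → f/5 → f/4.5 → f/4 → f/3.5 → f/3.2.

f/3.2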